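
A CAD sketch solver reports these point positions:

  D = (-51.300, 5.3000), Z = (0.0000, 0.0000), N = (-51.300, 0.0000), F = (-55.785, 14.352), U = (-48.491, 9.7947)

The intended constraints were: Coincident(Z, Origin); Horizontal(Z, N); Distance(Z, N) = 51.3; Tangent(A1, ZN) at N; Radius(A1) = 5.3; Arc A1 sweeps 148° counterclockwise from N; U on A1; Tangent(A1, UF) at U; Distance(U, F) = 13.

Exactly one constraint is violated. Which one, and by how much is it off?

Distance(U, F) = 13 — off by 4.40.

Z = (0.00, 0.00) ✓; Z.y = 0.00, N.y = 0.00 ✓; |ZN| = 51.30 ✓; ∠(DN, NZ) = 90.00° ✓; |DN| = 5.300 ✓; bearing(D→U) − bearing(D→N) = 148.0° ✓; |DU| = 5.300 ✓; ∠(DU, UF) = 89.99° ✓; |UF| = 8.601 ✗.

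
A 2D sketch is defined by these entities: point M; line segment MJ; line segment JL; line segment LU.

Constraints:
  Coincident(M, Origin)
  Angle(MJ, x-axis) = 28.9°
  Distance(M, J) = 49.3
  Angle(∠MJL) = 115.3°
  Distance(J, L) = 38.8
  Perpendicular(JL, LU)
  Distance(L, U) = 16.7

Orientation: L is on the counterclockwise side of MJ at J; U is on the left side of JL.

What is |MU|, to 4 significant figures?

66.04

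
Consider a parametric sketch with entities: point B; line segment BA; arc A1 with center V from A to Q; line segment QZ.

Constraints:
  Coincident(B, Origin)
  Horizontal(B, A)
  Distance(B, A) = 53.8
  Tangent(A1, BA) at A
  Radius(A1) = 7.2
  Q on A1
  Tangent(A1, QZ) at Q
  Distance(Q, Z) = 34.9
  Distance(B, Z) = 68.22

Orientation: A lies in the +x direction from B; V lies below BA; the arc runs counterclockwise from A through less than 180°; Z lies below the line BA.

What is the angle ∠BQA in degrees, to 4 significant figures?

119.4°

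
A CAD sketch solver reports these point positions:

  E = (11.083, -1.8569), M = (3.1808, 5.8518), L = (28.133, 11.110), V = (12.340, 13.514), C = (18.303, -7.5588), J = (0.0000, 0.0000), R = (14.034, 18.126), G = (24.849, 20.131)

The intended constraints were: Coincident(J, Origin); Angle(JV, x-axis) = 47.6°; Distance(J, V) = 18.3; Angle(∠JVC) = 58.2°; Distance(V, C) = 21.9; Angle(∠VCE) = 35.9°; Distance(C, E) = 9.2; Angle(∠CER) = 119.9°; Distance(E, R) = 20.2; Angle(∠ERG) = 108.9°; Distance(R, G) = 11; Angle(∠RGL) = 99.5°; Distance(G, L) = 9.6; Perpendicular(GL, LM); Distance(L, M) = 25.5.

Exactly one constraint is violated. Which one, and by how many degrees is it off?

Perpendicular(GL, LM) — off by 8.10°.

J = (0.00, 0.00) ✓; JV at 47.60° ✓; |JV| = 18.30 ✓; ∠JVC = 58.20° ✓; |VC| = 21.90 ✓; ∠VCE = 35.90° ✓; |CE| = 9.200 ✓; ∠CER = 119.9° ✓; |ER| = 20.20 ✓; ∠ERG = 108.9° ✓; |RG| = 11.00 ✓; ∠RGL = 99.50° ✓; |GL| = 9.600 ✓; ∠(GL, LM) = 98.10° ✗; |LM| = 25.50 ✓.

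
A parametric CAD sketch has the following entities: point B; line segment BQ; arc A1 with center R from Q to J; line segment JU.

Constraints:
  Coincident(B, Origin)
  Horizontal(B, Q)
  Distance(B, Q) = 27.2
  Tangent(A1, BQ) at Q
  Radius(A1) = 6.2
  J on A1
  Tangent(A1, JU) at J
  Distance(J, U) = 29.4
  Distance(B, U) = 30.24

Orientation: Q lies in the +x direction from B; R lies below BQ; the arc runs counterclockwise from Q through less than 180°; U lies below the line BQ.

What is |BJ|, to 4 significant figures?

21.98

Checks: |RJ| = 6.200 ✓; ∠(RJ, JU) = 90.00° ✓; |JU| = 29.40 ✓; |BU| = 30.24 ✓.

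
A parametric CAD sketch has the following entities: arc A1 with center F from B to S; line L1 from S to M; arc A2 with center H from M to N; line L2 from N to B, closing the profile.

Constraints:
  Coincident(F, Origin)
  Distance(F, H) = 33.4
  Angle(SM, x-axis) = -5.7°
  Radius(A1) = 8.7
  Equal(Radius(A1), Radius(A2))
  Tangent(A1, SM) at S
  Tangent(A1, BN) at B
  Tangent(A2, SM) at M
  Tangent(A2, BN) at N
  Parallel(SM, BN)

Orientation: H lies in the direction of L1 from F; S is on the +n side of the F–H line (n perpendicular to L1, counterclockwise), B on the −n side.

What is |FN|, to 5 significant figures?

34.514

The slot axis is L1's direction at -5.7°, so u = (cos -5.7°, sin -5.7°) = (0.99506, -0.099320) and n = (−sin -5.7°, cos -5.7°) = (0.099320, 0.99506). F is at the origin and H lies 33.4 along u from F, so H = 33.4·u = (33.235, -3.3173). Tangency of A1 to both parallel lines with radius 8.7 puts S and B at F ± 8.7·n: S = (0.86408, 8.6570), B = (-0.86408, -8.6570). Equal radii place M and N the same way about H: M = H + 8.7·n = (34.099, 5.3397), N = H − 8.7·n = (32.371, -11.974). Then |FN| = |N − F| = 34.514.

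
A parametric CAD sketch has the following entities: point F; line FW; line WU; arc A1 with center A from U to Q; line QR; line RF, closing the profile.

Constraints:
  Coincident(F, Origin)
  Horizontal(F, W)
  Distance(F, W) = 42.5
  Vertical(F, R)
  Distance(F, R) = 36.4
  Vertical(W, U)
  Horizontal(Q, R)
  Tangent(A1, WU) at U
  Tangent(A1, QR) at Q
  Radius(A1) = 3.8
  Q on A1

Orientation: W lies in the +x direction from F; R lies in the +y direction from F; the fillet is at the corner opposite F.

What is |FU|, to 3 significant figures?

53.6

F is at the origin; FW is horizontal with |FW| = 42.5 and W on the +x side, so W = (42.5, 0.00). F and R share the same x with |FR| = 36.4 and R on the +y side, so R = (0.00, 36.4). The virtual corner opposite F is at (42.5, 36.4). Since A1 is tangent to WU there, AU ⟂ WU and tangency of A1 to QR means the radius AQ is perpendicular to QR, with radius 3.8, so the center A sits 3.8 in from both sides at A = (38.7, 32.6). That places the tangent points at U = (42.5, 32.6) on WU and Q = (38.7, 36.4) on QR. Then |FU| = |U − F| = 53.6.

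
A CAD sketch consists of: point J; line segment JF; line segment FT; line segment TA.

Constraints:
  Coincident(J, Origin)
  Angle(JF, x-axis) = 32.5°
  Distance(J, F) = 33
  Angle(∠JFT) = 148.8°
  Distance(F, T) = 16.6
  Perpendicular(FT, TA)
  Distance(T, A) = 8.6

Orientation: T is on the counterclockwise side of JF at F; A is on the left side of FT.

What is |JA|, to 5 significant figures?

45.625

∠JFT = 148.8°, so FT runs at 32.5° + (180° − 148.8°) = 63.700° from the x-axis; with |FT| = 16.6, T = F + 16.6·(cos 63.700°, sin 63.700°) = (35.187, 32.613). FT ⟂ TA; with |TA| = 8.6 on the left of FT, A = T + 8.6·(-0.89649, 0.44307) = (27.477, 36.423). Then |JA| = |A − J| = 45.625.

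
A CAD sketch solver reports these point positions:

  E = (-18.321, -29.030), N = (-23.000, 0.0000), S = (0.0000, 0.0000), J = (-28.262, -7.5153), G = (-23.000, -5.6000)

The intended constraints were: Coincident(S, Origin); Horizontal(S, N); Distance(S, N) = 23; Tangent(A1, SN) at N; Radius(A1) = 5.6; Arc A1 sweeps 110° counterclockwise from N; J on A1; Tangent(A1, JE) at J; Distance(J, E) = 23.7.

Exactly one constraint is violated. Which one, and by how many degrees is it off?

Tangent(A1, JE) at J — off by 4.80°.

S = (0.00, 0.00) ✓; S.y = 0.00, N.y = 0.00 ✓; |SN| = 23.00 ✓; ∠(GN, NS) = 90.00° ✓; |GN| = 5.600 ✓; bearing(G→J) − bearing(G→N) = 110.0° ✓; |GJ| = 5.600 ✓; ∠(GJ, JE) = 85.20° ✗; |JE| = 23.70 ✓.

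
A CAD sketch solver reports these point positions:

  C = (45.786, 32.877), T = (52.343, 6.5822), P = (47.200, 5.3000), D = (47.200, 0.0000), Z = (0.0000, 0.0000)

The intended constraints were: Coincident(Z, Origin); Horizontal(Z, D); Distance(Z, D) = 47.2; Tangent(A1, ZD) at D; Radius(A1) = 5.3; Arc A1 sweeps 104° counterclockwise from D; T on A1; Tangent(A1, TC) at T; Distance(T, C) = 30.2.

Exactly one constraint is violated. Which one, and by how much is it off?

Distance(T, C) = 30.2 — off by 3.10.

Z = (0.00, 0.00) ✓; Z.y = 0.00, D.y = 0.00 ✓; |ZD| = 47.20 ✓; ∠(PD, DZ) = 90.00° ✓; |PD| = 5.300 ✓; bearing(P→T) − bearing(P→D) = 104.0° ✓; |PT| = 5.300 ✓; ∠(PT, TC) = 90.00° ✓; |TC| = 27.10 ✗.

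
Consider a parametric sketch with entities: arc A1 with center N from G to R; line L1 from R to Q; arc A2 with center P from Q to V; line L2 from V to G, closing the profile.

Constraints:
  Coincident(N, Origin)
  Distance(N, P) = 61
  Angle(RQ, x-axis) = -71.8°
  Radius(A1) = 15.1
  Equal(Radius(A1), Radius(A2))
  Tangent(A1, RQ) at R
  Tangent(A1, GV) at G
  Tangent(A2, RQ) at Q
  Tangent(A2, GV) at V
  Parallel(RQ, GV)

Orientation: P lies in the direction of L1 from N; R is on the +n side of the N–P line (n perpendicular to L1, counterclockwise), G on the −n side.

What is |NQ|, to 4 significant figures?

62.84

The slot axis is L1's direction at -71.8°, so u = (cos -71.8°, sin -71.8°) = (0.3123, -0.9500) and n = (−sin -71.8°, cos -71.8°) = (0.9500, 0.3123). N is at the origin and P lies 61.0 along u from N, so P = 61.0·u = (19.05, -57.95). Tangency of A1 to both parallel lines with radius 15.1 puts R and G at N ± 15.1·n: R = (14.34, 4.716), G = (-14.34, -4.716). Equal radii place Q and V the same way about P: Q = P + 15.1·n = (33.40, -53.23), V = P − 15.1·n = (4.708, -62.66). Then |NQ| = |Q − N| = 62.84.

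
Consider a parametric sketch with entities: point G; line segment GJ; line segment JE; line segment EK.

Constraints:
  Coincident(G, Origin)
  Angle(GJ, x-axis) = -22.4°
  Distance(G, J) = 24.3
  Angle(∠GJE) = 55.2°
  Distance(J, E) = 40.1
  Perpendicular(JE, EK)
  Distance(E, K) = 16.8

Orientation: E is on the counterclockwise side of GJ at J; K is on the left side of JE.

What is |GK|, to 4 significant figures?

26.42

G is at the origin; GJ runs at -22.4° with length 24.3, so J = 24.3·(cos -22.4°, sin -22.4°) = (22.47, -9.260). ∠GJE = 55.2°, so JE runs at -22.4° + (180° − 55.2°) = 102.4° from the x-axis; with |JE| = 40.1, E = J + 40.1·(cos 102.4°, sin 102.4°) = (13.86, 29.90). JE is perpendicular to EK; with |EK| = 16.8 on the left of JE, K = E + 16.8·(-0.9767, -0.2147) = (-2.553, 26.30). Then |GK| = |K − G| = 26.42.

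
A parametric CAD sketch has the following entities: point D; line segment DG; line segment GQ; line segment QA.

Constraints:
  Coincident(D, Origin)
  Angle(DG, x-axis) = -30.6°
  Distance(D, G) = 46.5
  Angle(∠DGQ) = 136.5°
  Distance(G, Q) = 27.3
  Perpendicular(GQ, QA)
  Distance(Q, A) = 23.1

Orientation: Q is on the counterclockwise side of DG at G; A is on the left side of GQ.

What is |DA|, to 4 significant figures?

61.68

D is at the origin; DG runs at -30.6° with length 46.5, so G = 46.5·(cos -30.6°, sin -30.6°) = (40.02, -23.67). ∠DGQ = 136.5°, so GQ runs at -30.6° + (180° − 136.5°) = 12.90° from the x-axis; with |GQ| = 27.3, Q = G + 27.3·(cos 12.90°, sin 12.90°) = (66.64, -17.58). GQ ⟂ QA; with |QA| = 23.1 on the left of GQ, A = Q + 23.1·(-0.2233, 0.9748) = (61.48, 4.941). Then |DA| = |A − D| = 61.68.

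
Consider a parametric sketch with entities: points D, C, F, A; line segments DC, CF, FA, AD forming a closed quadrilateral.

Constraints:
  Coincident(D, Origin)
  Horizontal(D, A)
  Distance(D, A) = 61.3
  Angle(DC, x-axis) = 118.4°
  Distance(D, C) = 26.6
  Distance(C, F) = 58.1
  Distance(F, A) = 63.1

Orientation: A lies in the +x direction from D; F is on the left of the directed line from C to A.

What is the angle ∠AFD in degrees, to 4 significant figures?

56.21°

D is at the origin; D and A share the same y with |DA| = 61.3 and A in +x, so A = (61.3, 0). DC runs at 118.4° with |DC| = 26.6, so C = (-12.65, 23.40). F is determined by |CF| = 58.1 and |FA| = 63.1 together: it lies at the intersection of circle(C, 58.1) and circle(A, 63.1). With |CA| = 77.57, the foot of the radical line on CA is 34.88 from C and the perpendicular offset is √(58.1² − 34.88²) = 46.47. Taking the left-of-CA solution: F = (34.62, 57.18).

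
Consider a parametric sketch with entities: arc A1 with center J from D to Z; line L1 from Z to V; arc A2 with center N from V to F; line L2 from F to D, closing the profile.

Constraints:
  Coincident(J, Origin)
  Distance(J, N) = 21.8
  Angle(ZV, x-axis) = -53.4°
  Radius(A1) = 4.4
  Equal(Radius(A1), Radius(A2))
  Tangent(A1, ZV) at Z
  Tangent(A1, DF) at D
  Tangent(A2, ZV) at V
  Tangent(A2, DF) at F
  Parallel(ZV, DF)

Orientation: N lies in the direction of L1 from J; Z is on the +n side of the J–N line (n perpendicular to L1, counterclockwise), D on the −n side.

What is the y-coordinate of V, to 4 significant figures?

-14.88

Tangency of A1 to both parallel lines with radius 4.4 puts Z and D at J ± 4.4·n: Z = (3.532, 2.623), D = (-3.532, -2.623). Equal radii place V and F the same way about N: V = N + 4.4·n = (16.53, -14.88), F = N − 4.4·n = (9.465, -20.12). So V.y = -14.88.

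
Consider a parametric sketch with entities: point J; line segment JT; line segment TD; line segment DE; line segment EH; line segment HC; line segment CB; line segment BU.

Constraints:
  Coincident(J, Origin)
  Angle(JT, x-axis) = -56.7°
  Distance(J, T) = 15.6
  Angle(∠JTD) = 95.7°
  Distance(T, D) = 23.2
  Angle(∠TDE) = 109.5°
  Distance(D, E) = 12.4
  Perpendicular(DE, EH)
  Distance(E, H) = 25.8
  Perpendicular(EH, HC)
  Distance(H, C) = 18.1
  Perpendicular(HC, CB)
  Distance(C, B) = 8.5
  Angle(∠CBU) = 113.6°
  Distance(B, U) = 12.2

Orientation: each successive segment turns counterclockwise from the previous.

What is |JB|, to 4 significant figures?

16.47

J is at the origin; JT runs at -56.7° with length 15.6, so T = (8.565, -13.04). ∠JTD = 95.7° gives TD at 27.60° from the x-axis; with |TD| = 23.2, D = (29.12, -2.290). ∠TDE = 109.5° gives DE at 98.10° from the x-axis; with |DE| = 12.4, E = (27.38, 9.986). DE ⟂ EH, so EH runs at -171.9°; with |EH| = 25.8, H = (1.835, 6.351). The perpendicularity gives HC at right angles to EH, so HC runs at -81.90°; with |HC| = 18.1, C = (4.385, -11.57). HC ⟂ CB, so CB runs at 8.100°; with |CB| = 8.5, B = (12.80, -10.37). Then |JB| = |B − J| = 16.47.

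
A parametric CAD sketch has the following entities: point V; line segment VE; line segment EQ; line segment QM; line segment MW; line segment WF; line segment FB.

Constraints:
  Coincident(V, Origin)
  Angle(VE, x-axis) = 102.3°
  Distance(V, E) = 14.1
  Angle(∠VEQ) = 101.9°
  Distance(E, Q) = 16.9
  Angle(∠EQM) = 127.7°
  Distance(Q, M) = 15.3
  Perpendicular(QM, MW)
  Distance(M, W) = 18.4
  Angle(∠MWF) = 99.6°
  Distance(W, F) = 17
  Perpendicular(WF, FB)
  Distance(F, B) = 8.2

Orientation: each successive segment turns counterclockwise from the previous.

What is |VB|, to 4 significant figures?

11.08

∠MWF = 99.6° gives WF at 43.10° from the x-axis; with |WF| = 17.0, F = (-2.125, 1.953). WF ⟂ FB, so FB runs at 133.1°; with |FB| = 8.2, B = (-7.728, 7.940). Then |VB| = |B − V| = 11.08.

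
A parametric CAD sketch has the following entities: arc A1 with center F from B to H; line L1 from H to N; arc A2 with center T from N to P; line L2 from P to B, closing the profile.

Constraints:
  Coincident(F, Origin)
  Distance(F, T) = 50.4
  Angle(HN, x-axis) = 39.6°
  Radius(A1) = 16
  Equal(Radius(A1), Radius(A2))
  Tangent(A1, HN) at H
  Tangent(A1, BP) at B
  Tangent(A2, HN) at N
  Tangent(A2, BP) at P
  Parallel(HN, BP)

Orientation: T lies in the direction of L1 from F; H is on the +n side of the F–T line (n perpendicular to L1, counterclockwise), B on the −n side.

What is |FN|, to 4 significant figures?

52.88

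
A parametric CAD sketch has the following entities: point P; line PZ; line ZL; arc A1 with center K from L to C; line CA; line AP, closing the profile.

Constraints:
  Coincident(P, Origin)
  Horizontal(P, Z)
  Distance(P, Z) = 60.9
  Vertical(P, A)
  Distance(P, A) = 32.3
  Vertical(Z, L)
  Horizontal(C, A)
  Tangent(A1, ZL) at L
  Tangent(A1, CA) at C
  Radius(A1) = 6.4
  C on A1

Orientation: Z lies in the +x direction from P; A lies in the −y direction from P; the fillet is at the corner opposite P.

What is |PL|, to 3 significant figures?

66.2

The virtual corner opposite P is at (60.9, -32.3). Tangency of A1 to ZL means the radius KL is perpendicular to ZL and the tangent condition forces KC to be normal to CA, with radius 6.4, so the center K sits 6.4 in from both sides at K = (54.5, -25.9). That places the tangent points at L = (60.9, -25.9) on ZL and C = (54.5, -32.3) on CA. Then |PL| = |L − P| = 66.2.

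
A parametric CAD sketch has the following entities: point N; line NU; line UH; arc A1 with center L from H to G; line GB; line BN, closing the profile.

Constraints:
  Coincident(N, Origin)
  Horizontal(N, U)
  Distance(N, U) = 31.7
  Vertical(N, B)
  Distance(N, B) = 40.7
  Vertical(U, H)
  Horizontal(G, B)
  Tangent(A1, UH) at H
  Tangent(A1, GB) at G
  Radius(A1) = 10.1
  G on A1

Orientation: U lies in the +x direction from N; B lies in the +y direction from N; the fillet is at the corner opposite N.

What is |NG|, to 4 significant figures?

46.08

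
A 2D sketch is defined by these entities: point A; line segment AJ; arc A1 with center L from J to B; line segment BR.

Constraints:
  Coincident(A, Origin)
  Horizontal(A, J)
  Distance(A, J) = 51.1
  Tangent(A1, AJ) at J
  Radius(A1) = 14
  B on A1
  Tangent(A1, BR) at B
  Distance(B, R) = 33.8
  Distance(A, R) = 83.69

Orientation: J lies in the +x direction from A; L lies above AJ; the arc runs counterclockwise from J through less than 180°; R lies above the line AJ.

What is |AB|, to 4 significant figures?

65.94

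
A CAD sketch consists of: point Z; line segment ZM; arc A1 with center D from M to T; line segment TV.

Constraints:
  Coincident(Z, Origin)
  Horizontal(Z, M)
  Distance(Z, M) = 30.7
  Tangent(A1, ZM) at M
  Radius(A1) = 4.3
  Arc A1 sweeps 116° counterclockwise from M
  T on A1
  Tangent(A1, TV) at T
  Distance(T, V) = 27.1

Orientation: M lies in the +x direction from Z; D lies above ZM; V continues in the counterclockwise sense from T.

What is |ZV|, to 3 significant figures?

38.0

Z is at the origin; ZM is horizontal with |ZM| = 30.7 and M on the +x side, so M = (30.7, 0.00). Tangency of A1 to ZM means the radius DM is perpendicular to ZM, so D = M + (0, 4.3) = (30.7, 4.30). On A1, M sits at bearing -90° from D; a 116° counterclockwise sweep puts T at bearing 26°, so T = D + 4.3·(cos 26°, sin 26°) = (34.6, 6.18). The tangent condition forces DT to be normal to TV, so TV runs along (−sin 26°, cos 26°); with |TV| = 27.1, V = (22.7, 30.5). Then |ZV| = |V − Z| = 38.0.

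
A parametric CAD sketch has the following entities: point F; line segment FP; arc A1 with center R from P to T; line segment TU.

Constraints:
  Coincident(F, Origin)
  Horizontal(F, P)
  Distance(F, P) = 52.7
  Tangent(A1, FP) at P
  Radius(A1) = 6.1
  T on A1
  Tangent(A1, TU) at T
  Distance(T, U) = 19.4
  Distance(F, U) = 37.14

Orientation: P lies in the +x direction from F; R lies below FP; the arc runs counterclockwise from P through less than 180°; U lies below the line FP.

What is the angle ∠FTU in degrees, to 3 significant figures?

43.7°

F is at the origin; F and P share the same y with |FP| = 52.7 and P on the +x side, so P = (52.7, 0.00). Tangency of A1 to FP means the radius RP is perpendicular to FP, so R = P + (0, -6.1) = (52.7, -6.10). Since RT ⟂ TU (tangency), |RU| = √(6.1² + 19.4²) = 20.3 regardless of where T sits on A1. So U lies on both circle(F, 37.14) and circle(R, 20.3); the below-FP intersection is U = (34.2, -14.5). T is the foot of the tangent from U: T = (48.6, -1.56).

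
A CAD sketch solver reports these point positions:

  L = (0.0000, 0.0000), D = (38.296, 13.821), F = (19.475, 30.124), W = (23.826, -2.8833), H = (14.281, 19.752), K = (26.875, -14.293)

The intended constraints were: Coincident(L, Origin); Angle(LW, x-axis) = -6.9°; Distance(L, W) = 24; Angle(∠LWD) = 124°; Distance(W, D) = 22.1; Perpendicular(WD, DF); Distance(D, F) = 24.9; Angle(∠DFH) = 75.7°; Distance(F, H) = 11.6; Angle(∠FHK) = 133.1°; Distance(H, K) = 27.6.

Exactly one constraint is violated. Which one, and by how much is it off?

Distance(H, K) = 27.6 — off by 8.70.

L = (0.00, 0.00) ✓; LW at -6.900° ✓; |LW| = 24.00 ✓; ∠LWD = 124.0° ✓; |WD| = 22.10 ✓; ∠(WD, DF) = 90.00° ✓; |DF| = 24.90 ✓; ∠DFH = 75.70° ✓; |FH| = 11.60 ✓; ∠FHK = 133.1° ✓; |HK| = 36.30 ✗.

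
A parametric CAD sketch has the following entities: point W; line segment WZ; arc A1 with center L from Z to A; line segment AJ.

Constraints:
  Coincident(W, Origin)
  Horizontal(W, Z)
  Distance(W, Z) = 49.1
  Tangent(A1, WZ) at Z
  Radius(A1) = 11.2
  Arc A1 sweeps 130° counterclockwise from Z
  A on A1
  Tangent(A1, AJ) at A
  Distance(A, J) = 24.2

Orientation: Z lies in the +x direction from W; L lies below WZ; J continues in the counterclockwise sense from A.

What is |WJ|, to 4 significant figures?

67.15

On A1, Z sits at bearing 90° from L; a 130° counterclockwise sweep puts A at bearing 220°, so A = L + 11.2·(cos 220°, sin 220°) = (40.52, -18.40). The tangent condition forces LA to be normal to AJ, so AJ runs along (−sin 220°, cos 220°); with |AJ| = 24.2, J = (56.08, -36.94). Then |WJ| = |J − W| = 67.15.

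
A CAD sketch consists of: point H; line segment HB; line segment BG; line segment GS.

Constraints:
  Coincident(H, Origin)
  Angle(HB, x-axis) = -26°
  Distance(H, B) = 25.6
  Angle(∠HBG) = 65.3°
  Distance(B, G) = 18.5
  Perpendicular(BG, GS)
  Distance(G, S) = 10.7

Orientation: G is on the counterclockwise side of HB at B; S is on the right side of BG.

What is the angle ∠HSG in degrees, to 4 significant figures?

12.94°

H is at the origin; HB runs at -26.0° with length 25.6, so B = 25.6·(cos -26.0°, sin -26.0°) = (23.01, -11.22). ∠HBG = 65.3°, so BG runs at -26.0° + (180° − 65.3°) = 88.70° from the x-axis; with |BG| = 18.5, G = B + 18.5·(cos 88.70°, sin 88.70°) = (23.43, 7.273). BG ⟂ GS; with |GS| = 10.7 on the right of BG, S = G + 10.7·(0.9997, -0.02269) = (34.13, 7.030). Then cos ∠HSG = SH·SG / (|SH||SG|), giving 12.94°.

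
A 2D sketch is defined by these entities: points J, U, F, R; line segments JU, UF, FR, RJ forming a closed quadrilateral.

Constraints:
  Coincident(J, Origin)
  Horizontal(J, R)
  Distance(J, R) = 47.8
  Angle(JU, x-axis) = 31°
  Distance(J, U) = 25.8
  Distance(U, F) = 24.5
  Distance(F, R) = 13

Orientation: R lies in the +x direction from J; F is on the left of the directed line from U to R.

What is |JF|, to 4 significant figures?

48.38

Checks: |UF| = 24.50 ✓; |FR| = 13.00 ✓.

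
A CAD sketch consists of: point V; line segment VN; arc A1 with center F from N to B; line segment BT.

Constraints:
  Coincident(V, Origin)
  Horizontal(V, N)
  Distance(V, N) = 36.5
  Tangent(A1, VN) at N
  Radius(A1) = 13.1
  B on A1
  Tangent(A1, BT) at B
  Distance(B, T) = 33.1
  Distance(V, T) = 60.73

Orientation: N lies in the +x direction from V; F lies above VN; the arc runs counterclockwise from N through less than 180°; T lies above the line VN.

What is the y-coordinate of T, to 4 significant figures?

48.70

V is at the origin; VN is horizontal with |VN| = 36.5 and N on the +x side, so N = (36.50, 0.000). Since A1 is tangent to VN there, FN ⟂ VN, so F = N + (0, 13.1) = (36.50, 13.10). Since FB ⟂ BT (tangency), |FT| = √(13.1² + 33.1²) = 35.60 regardless of where B sits on A1. So T lies on both circle(V, 60.73) and circle(F, 35.60); the above-VN intersection is T = (36.29, 48.70). B is the foot of the tangent from T: B = (48.65, 17.99).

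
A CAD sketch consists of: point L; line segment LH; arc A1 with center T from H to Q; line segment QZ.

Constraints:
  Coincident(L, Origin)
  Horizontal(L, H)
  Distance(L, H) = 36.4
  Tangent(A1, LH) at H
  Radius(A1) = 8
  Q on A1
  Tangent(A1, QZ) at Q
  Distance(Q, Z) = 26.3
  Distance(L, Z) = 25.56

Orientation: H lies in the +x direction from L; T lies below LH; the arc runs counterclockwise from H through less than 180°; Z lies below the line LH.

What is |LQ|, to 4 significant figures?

30.58

Checks: |TQ| = 8.000 ✓; ∠(TQ, QZ) = 90.00° ✓; |QZ| = 26.30 ✓; |LZ| = 25.56 ✓.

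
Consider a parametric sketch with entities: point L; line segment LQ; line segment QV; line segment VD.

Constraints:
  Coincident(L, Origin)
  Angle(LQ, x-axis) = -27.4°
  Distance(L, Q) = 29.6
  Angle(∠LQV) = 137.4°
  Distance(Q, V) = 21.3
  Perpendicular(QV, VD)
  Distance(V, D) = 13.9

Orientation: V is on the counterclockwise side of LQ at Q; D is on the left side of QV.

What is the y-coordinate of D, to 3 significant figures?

5.38

L is at the origin; LQ runs at -27.4° with length 29.6, so Q = 29.6·(cos -27.4°, sin -27.4°) = (26.3, -13.6). ∠LQV = 137.4°, so QV runs at -27.4° + (180° − 137.4°) = 15.2° from the x-axis; with |QV| = 21.3, V = Q + 21.3·(cos 15.2°, sin 15.2°) = (46.8, -8.04). QV ⟂ VD; with |VD| = 13.9 on the left of QV, D = V + 13.9·(-0.262, 0.965) = (43.2, 5.38). So D.y = 5.38.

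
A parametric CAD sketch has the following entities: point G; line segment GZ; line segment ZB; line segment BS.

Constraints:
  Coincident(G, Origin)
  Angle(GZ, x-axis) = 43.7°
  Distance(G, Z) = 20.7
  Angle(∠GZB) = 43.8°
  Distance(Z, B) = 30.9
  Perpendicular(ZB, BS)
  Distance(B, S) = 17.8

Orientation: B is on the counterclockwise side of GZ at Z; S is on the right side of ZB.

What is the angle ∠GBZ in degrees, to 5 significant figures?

41.915°

G is at the origin; GZ runs at 43.7° with length 20.7, so Z = 20.7·(cos 43.7°, sin 43.7°) = (14.965, 14.301). ∠GZB = 43.8°, so ZB runs at 43.7° + (180° − 43.8°) = 179.90° from the x-axis; with |ZB| = 30.9, B = Z + 30.9·(cos 179.90°, sin 179.90°) = (-15.935, 14.355). Then cos ∠GBZ = BG·BZ / (|BG||BZ|), giving 41.915°.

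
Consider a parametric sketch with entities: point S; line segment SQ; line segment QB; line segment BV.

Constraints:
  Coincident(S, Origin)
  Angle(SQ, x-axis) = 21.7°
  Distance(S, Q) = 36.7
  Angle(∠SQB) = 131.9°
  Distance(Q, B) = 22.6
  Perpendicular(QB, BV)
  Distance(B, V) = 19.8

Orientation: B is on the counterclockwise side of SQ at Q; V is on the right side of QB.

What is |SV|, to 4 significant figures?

66.63

S is at the origin; SQ runs at 21.7° with length 36.7, so Q = 36.7·(cos 21.7°, sin 21.7°) = (34.10, 13.57). ∠SQB = 131.9°, so QB runs at 21.7° + (180° − 131.9°) = 69.80° from the x-axis; with |QB| = 22.6, B = Q + 22.6·(cos 69.80°, sin 69.80°) = (41.90, 34.78). The perpendicularity gives BV at right angles to QB; with |BV| = 19.8 on the right of QB, V = B + 19.8·(0.9385, -0.3453) = (60.49, 27.94). Then |SV| = |V − S| = 66.63.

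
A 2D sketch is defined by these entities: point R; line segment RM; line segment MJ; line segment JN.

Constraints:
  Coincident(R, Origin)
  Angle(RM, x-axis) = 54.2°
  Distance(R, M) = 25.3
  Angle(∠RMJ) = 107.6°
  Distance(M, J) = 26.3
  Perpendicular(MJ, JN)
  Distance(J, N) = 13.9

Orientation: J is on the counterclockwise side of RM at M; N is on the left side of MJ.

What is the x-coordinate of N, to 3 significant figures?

-12.0

R is at the origin; RM runs at 54.2° with length 25.3, so M = 25.3·(cos 54.2°, sin 54.2°) = (14.8, 20.5). ∠RMJ = 107.6°, so MJ runs at 54.2° + (180° − 107.6°) = 127° from the x-axis; with |MJ| = 26.3, J = M + 26.3·(cos 127°, sin 127°) = (-0.881, 41.6). MJ ⟂ JN; with |JN| = 13.9 on the left of MJ, N = J + 13.9·(-0.803, -0.596) = (-12.0, 33.3). So N.x = -12.0.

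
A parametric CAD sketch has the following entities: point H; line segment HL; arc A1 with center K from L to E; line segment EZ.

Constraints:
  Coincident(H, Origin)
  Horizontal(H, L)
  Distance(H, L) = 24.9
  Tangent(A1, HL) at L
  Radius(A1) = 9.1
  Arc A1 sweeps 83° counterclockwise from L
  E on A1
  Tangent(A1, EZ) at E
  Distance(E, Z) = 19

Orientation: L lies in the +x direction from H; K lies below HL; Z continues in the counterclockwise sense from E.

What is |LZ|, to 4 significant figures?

29.15

H is at the origin; H and L share the same y with |HL| = 24.9 and L on the +x side, so L = (24.90, 0.000). Since A1 is tangent to HL there, KL ⟂ HL, so K = L + (0, -9.1) = (24.90, -9.100). On A1, L sits at bearing 90° from K; an 83° counterclockwise sweep puts E at bearing 173°, so E = K + 9.1·(cos 173°, sin 173°) = (15.87, -7.991). Since A1 is tangent to EZ there, KE ⟂ EZ, so EZ runs along (−sin 173°, cos 173°); with |EZ| = 19.0, Z = (13.55, -26.85). Then |LZ| = |Z − L| = 29.15.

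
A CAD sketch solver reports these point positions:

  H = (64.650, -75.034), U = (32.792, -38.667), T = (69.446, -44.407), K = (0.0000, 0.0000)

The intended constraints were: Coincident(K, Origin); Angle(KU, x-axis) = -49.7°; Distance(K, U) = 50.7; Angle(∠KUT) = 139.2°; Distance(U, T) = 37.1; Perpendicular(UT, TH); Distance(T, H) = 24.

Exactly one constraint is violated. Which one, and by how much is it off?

Distance(T, H) = 24 — off by 7.00.

K = (0.00, 0.00) ✓; KU at -49.70° ✓; |KU| = 50.70 ✓; ∠KUT = 139.2° ✓; |UT| = 37.10 ✓; ∠(UT, TH) = 90.00° ✓; |TH| = 31.00 ✗.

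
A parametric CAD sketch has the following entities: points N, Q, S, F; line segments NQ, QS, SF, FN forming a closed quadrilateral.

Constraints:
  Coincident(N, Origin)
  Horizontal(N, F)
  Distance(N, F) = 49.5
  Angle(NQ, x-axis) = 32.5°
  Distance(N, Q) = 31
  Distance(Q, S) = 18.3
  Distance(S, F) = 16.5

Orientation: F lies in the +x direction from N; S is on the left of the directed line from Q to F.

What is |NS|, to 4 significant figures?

47.11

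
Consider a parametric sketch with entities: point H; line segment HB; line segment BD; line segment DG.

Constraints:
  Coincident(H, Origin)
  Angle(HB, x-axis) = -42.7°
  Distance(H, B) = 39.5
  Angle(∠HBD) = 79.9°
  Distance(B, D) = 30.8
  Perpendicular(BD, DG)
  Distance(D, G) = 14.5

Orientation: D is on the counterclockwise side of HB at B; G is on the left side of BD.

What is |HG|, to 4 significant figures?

34.13

H is at the origin; HB runs at -42.7° with length 39.5, so B = 39.5·(cos -42.7°, sin -42.7°) = (29.03, -26.79). ∠HBD = 79.9°, so BD runs at -42.7° + (180° − 79.9°) = 57.40° from the x-axis; with |BD| = 30.8, D = B + 30.8·(cos 57.40°, sin 57.40°) = (45.62, -0.8398). The perpendicularity gives DG at right angles to BD; with |DG| = 14.5 on the left of BD, G = D + 14.5·(-0.8425, 0.5388) = (33.41, 6.972). Then |HG| = |G − H| = 34.13.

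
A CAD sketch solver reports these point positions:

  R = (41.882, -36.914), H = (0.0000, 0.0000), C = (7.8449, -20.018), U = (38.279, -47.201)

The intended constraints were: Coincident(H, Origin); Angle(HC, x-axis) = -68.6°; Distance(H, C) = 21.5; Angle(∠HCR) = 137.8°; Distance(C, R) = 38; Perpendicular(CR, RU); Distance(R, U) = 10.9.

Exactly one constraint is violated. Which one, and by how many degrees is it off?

Perpendicular(CR, RU) — off by 7.10°.

H = (0.00, 0.00) ✓; HC at -68.60° ✓; |HC| = 21.50 ✓; ∠HCR = 137.8° ✓; |CR| = 38.00 ✓; ∠(CR, RU) = 82.90° ✗; |RU| = 10.90 ✓.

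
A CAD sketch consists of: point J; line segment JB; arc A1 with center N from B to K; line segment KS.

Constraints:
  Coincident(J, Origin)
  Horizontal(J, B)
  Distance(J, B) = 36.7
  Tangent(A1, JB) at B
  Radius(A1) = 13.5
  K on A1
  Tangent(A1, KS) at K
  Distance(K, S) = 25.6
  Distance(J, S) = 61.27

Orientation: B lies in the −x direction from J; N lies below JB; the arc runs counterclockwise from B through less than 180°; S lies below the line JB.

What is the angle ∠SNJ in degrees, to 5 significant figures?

127.80°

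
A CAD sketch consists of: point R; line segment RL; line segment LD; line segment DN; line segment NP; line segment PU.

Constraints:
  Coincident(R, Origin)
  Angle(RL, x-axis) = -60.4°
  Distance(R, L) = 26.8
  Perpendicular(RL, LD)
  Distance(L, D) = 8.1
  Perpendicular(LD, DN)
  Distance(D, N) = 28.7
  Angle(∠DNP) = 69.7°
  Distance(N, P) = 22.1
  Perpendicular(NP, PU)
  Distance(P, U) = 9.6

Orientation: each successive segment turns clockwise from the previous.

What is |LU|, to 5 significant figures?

15.203

R is at the origin; RL runs at -60.4° with length 26.8, so L = (13.238, -23.302). The perpendicularity gives LD at right angles to RL, so LD runs at -150.40°; with |LD| = 8.1, D = (6.1947, -27.303). The perpendicularity gives DN at right angles to LD, so DN runs at 119.60°; with |DN| = 28.7, N = (-7.9814, -2.3489). ∠DNP = 69.7° gives NP at 9.3000° from the x-axis; with |NP| = 22.1, P = (13.828, 1.2226). NP ⟂ PU, so PU runs at -80.700°; with |PU| = 9.6, U = (15.380, -8.2513). Then |LU| = |U − L| = 15.203.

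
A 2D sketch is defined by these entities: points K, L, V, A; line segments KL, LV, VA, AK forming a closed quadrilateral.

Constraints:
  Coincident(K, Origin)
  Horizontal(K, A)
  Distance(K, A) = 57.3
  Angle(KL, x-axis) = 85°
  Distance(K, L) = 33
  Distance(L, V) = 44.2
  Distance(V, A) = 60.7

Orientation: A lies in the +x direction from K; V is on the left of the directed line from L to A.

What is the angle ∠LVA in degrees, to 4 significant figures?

72.70°

Checks: |LV| = 44.20 ✓; |VA| = 60.70 ✓.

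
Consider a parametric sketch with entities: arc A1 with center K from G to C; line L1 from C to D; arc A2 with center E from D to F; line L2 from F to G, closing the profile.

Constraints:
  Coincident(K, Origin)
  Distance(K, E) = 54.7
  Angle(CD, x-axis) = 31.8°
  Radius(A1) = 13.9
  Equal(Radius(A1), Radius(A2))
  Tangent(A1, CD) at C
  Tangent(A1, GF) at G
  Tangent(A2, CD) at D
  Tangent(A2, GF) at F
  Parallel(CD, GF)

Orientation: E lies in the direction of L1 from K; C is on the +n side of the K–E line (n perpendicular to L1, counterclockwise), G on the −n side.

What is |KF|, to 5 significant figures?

56.438

The slot axis is L1's direction at 31.8°, so u = (cos 31.8°, sin 31.8°) = (0.84989, 0.52696) and n = (−sin 31.8°, cos 31.8°) = (-0.52696, 0.84989). K is at the origin and E lies 54.7 along u from K, so E = 54.7·u = (46.489, 28.824). Tangency of A1 to both parallel lines with radius 13.9 puts C and G at K ± 13.9·n: C = (-7.3247, 11.814), G = (7.3247, -11.814). Equal radii place D and F the same way about E: D = E + 13.9·n = (39.164, 40.638), F = E − 13.9·n = (53.814, 17.011). Then |KF| = |F − K| = 56.438.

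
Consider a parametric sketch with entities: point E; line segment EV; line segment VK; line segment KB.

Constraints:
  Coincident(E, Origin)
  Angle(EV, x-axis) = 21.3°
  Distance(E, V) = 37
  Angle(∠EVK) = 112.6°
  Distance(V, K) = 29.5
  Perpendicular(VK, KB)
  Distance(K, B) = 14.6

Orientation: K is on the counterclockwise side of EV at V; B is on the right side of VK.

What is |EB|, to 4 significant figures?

65.49

∠EVK = 112.6°, so VK runs at 21.3° + (180° − 112.6°) = 88.70° from the x-axis; with |VK| = 29.5, K = V + 29.5·(cos 88.70°, sin 88.70°) = (35.14, 42.93). VK ⟂ KB; with |KB| = 14.6 on the right of VK, B = K + 14.6·(0.9997, -0.02269) = (49.74, 42.60). Then |EB| = |B − E| = 65.49.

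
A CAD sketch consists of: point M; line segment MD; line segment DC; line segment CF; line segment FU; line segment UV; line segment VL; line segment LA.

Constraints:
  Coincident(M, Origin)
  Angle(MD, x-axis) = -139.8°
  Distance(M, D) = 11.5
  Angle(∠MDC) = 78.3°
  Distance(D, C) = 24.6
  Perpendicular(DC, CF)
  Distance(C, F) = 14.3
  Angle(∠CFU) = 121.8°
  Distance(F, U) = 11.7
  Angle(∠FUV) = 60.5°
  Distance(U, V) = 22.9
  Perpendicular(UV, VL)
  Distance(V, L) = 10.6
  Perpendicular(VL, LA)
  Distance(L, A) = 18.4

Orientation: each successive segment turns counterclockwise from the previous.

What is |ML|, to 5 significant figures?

26.129

∠FUV = 60.5° gives UV at -130.40° from the x-axis; with |UV| = 22.9, V = (0.53580, -17.800). UV is perpendicular to VL, so VL runs at -40.400°; with |VL| = 10.6, L = (8.6081, -24.671). Then |ML| = |L − M| = 26.129.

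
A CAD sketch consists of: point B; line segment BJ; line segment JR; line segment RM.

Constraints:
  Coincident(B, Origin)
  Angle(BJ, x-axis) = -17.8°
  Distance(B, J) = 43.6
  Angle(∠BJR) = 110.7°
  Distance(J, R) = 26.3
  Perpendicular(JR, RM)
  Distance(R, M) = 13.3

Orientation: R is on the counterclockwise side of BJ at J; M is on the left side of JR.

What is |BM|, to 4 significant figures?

49.95

B is at the origin; BJ runs at -17.8° with length 43.6, so J = 43.6·(cos -17.8°, sin -17.8°) = (41.51, -13.33). ∠BJR = 110.7°, so JR runs at -17.8° + (180° − 110.7°) = 51.50° from the x-axis; with |JR| = 26.3, R = J + 26.3·(cos 51.50°, sin 51.50°) = (57.88, 7.254). JR is perpendicular to RM; with |RM| = 13.3 on the left of JR, M = R + 13.3·(-0.7826, 0.6225) = (47.48, 15.53). Then |BM| = |M − B| = 49.95.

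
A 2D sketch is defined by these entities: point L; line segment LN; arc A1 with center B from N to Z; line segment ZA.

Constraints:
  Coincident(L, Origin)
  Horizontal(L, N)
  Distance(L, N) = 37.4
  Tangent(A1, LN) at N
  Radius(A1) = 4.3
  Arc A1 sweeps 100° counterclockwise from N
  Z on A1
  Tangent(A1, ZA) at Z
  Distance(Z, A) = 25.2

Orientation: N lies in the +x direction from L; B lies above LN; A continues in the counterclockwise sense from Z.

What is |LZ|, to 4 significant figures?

41.94

L is at the origin; L and N share the same y with |LN| = 37.4 and N on the +x side, so N = (37.40, 0.000). Since A1 is tangent to LN there, BN ⟂ LN, so B = N + (0, 4.3) = (37.40, 4.300). On A1, N sits at bearing -90° from B; a 100° counterclockwise sweep puts Z at bearing 10°, so Z = B + 4.3·(cos 10°, sin 10°) = (41.63, 5.047). Then |LZ| = |Z − L| = 41.94.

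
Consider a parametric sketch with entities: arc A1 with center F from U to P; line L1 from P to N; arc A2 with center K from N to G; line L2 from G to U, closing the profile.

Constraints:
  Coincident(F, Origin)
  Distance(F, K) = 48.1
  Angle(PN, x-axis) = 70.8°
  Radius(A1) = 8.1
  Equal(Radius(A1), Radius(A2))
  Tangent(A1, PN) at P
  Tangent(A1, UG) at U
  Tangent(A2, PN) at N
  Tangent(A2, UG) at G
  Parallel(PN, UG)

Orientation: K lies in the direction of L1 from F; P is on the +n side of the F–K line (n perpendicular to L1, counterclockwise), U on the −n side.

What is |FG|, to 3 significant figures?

48.8

Tangency of A1 to both parallel lines with radius 8.1 puts P and U at F ± 8.1·n: P = (-7.65, 2.66), U = (7.65, -2.66). Equal radii place N and G the same way about K: N = K + 8.1·n = (8.17, 48.1), G = K − 8.1·n = (23.5, 42.8). Then |FG| = |G − F| = 48.8.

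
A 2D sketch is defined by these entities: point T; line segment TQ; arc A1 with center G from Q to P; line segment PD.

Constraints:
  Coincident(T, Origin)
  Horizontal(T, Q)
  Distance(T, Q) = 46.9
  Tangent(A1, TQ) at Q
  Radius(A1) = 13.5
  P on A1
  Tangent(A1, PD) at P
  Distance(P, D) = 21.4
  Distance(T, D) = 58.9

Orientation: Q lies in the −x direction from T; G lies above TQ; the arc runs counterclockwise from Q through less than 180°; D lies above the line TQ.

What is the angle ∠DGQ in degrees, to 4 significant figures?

174.4°

Checks: |TQ| = 46.90 ✓; |GP| = 13.50 ✓; ∠(GP, PD) = 90.00° ✓; |PD| = 21.40 ✓; |TD| = 58.90 ✓.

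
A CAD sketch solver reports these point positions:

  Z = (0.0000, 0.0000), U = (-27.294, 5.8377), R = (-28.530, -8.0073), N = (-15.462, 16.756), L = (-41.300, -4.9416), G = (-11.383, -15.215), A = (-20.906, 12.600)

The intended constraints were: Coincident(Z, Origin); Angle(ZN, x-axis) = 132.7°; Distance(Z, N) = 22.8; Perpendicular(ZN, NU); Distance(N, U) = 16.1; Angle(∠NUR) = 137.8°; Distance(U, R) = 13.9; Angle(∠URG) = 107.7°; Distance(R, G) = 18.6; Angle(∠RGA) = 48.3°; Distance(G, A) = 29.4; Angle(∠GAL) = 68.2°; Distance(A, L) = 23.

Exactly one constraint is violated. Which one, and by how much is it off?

Distance(A, L) = 23 — off by 3.90.

Z = (0.00, 0.00) ✓; ZN at 132.7° ✓; |ZN| = 22.80 ✓; ∠(ZN, NU) = 90.00° ✓; |NU| = 16.10 ✓; ∠NUR = 137.8° ✓; |UR| = 13.90 ✓; ∠URG = 107.7° ✓; |RG| = 18.60 ✓; ∠RGA = 48.30° ✓; |GA| = 29.40 ✓; ∠GAL = 68.20° ✓; |AL| = 26.90 ✗.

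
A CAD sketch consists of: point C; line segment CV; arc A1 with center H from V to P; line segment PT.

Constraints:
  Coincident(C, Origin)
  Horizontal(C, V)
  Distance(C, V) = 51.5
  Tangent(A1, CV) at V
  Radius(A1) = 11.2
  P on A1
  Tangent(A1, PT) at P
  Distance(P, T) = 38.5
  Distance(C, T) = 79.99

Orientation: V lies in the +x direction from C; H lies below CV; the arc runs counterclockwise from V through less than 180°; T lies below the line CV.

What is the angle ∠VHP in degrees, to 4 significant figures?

122.4°

Checks: ∠(HV, VC) = 90.00° ✓; |HP| = 11.20 ✓; ∠(HP, PT) = 90.00° ✓; |PT| = 38.50 ✓; |CT| = 79.99 ✓.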